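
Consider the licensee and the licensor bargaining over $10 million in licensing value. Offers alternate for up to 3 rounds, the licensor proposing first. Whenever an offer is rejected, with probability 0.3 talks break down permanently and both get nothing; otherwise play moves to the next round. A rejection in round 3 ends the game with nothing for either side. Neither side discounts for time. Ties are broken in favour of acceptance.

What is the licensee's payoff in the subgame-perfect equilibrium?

Round 3 (the licensor proposes): the licensee will accept anything ≥ 0, so the licensor offers 0 and keeps 10.
Round 2 (the licensee proposes): rejecting gives the licensor an expected 0.7 × 10 = 7. The licensee offers 7 and keeps 10 − 7 = 3.
Round 1 (the licensor proposes): rejecting gives the licensee an expected 0.7 × 3 = 2.1; the licensor offers that and keeps 7.9.

2.1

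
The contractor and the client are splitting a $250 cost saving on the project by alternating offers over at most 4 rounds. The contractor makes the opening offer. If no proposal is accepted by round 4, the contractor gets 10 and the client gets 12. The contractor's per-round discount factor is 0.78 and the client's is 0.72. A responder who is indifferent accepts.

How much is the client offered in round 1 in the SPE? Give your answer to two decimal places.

Round 4 (the client proposes): the contractor gets 10 if talks fail, so the client offers 10 and keeps 240.
Round 3 (the contractor proposes): the client can get 240 next round, worth 0.72 × 240 = 172.8 now; the contractor offers that and keeps 77.2.
Round 2 (the client proposes): the contractor can get 77.2 next round, worth 0.78 × 77.2 = 60.216 now. The client offers 60.216 and keeps 250 − 60.216 = 189.784.
Round 1 (the contractor proposes): the client can get 189.784 next round, worth 0.72 × 189.784 = 136.64448 now, so the contractor offers 136.64448, keeping 113.35552.

136.64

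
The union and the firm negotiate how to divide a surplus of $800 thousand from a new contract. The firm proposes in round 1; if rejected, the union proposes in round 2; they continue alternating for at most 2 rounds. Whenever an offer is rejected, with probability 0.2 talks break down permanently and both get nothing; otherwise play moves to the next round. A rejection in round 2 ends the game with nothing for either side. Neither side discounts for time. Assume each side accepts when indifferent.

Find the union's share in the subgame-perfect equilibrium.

Round 2 (the union proposes): the firm will accept anything ≥ 0, so the union offers 0 and keeps 800.
Round 1 (the firm proposes): rejecting gives the union an expected 0.8 × 800 = 640; the firm offers that and keeps 160.

640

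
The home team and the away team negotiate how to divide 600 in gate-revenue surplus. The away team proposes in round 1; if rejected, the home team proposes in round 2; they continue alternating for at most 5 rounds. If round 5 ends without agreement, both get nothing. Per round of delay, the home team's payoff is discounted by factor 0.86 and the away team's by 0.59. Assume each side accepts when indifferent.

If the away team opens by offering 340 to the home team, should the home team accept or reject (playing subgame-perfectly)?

Accept

Work out the home team's continuation value if the offer is rejected.
Round 5 (the away team proposes): the home team will accept anything ≥ 0, so the away team offers 0 and keeps 600.
Round 4 (the home team proposes): the away team can get 600 next round, worth 0.59 × 600 = 354 now. The home team offers 354 and keeps 600 − 354 = 246.
Round 3 (the away team proposes): the home team can get 246 next round, worth 0.86 × 246 = 211.56 now; the away team offers that and keeps 388.44.
Round 2 (the home team proposes): the away team can get 388.44 next round, worth 0.59 × 388.44 = 229.1796 now, so the home team offers 229.1796, keeping 370.8204.
So by rejecting in round 1, the home team gets 370.8204 next round, worth 0.86 × 370.8204 = 318.905544 now.
Offer 340 ≥ 318.905544, so the home team accepts.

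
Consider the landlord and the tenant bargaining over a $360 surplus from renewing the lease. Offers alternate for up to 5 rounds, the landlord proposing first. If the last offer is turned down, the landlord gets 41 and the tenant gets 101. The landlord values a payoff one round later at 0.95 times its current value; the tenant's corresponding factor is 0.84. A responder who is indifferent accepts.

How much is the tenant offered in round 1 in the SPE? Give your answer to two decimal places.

91.50

Round 5 (the landlord proposes): the tenant gets 101 if talks fail, so the landlord offers 101 and keeps 259.
Round 4 (the tenant proposes): the landlord can get 259 next round, worth 0.95 × 259 = 246.05 now; the tenant offers that and keeps 113.95.
Round 3 (the landlord proposes): the tenant can get 113.95 next round, worth 0.84 × 113.95 = 95.718 now. The landlord offers 95.718 and keeps 360 − 95.718 = 264.282.
Round 2 (the tenant proposes): the landlord can get 264.282 next round, worth 0.95 × 264.282 = 251.0679 now; the tenant offers that and keeps 108.9321.
Round 1 (the landlord proposes): the tenant can get 108.9321 next round, worth 0.84 × 108.9321 = 91.502964 now; the landlord offers that and keeps 268.497036.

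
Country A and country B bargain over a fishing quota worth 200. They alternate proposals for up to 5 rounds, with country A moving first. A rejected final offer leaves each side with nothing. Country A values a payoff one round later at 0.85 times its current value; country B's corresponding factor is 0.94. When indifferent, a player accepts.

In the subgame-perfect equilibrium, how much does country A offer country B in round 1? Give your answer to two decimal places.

By backward induction:
Round 5 (country A proposes): rejection yields 0 for country B; country A offers 0 and keeps 200.
Round 4 (country B proposes): country A can get 200 next round, worth 0.85 × 200 = 170 now, so country B offers 170, keeping 30.
Round 3 (country A proposes): country B can get 30 next round, worth 0.94 × 30 = 28.2 now; country A offers that and keeps 171.8.
Round 2 (country B proposes): country A can get 171.8 next round, worth 0.85 × 171.8 = 146.03 now, so country B offers 146.03, keeping 53.97.
Round 1 (country A proposes): country B can get 53.97 next round, worth 0.94 × 53.97 = 50.7318 now; country A offers that and keeps 149.2682.

50.73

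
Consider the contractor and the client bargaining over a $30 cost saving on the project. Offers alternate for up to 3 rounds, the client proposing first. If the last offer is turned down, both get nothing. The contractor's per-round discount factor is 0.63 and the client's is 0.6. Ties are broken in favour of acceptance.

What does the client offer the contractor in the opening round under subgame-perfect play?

7.56

Solve by backward induction from round 3.
Round 3 (the client proposes): rejection yields 0 for the contractor; the client offers 0 and keeps 30.
Round 2 (the contractor proposes): the client can get 30 next round, worth 0.6 × 30 = 18 now. The contractor offers 18 and keeps 30 − 18 = 12.
Round 1 (the client proposes): the contractor can get 12 next round, worth 0.63 × 12 = 7.56 now; the client offers that and keeps 22.44.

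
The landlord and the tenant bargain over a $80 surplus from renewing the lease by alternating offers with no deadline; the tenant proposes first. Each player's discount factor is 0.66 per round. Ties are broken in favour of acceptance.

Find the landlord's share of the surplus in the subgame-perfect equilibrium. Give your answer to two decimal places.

Let x be the tenant's share when the tenant proposes and y be the landlord's share when the landlord proposes.
The landlord accepts iff offered ≥ 0.66·y, so x = 80 − 0.66y. Symmetrically y = 80 − 0.66x.
Substituting: x = 80 − 0.66(80 − 0.66x), giving x(1 − 0.66·0.66) = 80(1 − 0.66).
So x = 80 × 0.34 / 0.5644 ≈ 48.1928, and the landlord receives 80 − x ≈ 31.8072.

31.81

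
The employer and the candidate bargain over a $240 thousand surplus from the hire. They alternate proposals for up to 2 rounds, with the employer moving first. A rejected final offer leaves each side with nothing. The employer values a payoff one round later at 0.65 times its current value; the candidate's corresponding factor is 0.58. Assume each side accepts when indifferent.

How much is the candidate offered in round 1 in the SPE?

139.2

Work backward from the last round.
Round 2 (the candidate proposes): the employer will accept anything ≥ 0, so the candidate offers 0 and keeps 240.
Round 1 (the employer proposes): the candidate can get 240 next round, worth 0.58 × 240 = 139.2 now, so the employer offers 139.2, keeping 100.8.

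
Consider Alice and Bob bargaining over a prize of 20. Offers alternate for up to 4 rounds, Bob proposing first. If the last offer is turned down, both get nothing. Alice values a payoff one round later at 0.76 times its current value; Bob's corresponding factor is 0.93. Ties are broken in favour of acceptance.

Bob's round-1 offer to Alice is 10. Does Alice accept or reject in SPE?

Round 4 (Alice proposes): rejection yields 0 for Bob; Alice offers 0 and keeps 20.
Round 3 (Bob proposes): Alice can get 20 next round, worth 0.76 × 20 = 15.2 now, so Bob offers 15.2, keeping 4.8.
Round 2 (Alice proposes): Bob can get 4.8 next round, worth 0.93 × 4.8 = 4.464 now, so Alice offers 4.464, keeping 15.536.
So by rejecting in round 1, Alice gets 15.536 next round, worth 0.76 × 15.536 = 11.80736 now.
Offer 10 < 11.80736, so Alice rejects.

Reject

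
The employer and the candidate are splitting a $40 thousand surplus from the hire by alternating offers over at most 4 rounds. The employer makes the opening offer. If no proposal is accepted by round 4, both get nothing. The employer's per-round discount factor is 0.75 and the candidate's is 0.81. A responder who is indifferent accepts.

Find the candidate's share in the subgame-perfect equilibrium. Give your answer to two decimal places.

Work backward from the last round.
Round 4 (the candidate proposes): rejection yields 0 for the employer; the candidate offers 0 and keeps 40.
Round 3 (the employer proposes): the candidate can get 40 next round, worth 0.81 × 40 = 32.4 now, so the employer offers 32.4, keeping 7.6.
Round 2 (the candidate proposes): the employer can get 7.6 next round, worth 0.75 × 7.6 = 5.7 now; the candidate offers that and keeps 34.3.
Round 1 (the employer proposes): the candidate can get 34.3 next round, worth 0.81 × 34.3 = 27.783 now. The employer offers 27.783 and keeps 40 − 27.783 = 12.217.

27.78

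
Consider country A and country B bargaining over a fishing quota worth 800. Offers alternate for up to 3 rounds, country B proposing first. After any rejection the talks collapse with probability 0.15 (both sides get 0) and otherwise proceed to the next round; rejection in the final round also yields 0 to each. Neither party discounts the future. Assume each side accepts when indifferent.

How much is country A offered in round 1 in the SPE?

102

By backward induction:
Round 3 (country B proposes): country A will accept anything ≥ 0, so country B offers 0 and keeps 800.
Round 2 (country A proposes): rejecting gives country B an expected 0.85 × 800 = 680. Country A offers 680 and keeps 800 − 680 = 120.
Round 1 (country B proposes): rejecting gives country A an expected 0.85 × 120 = 102. Country B offers 102 and keeps 800 − 102 = 698.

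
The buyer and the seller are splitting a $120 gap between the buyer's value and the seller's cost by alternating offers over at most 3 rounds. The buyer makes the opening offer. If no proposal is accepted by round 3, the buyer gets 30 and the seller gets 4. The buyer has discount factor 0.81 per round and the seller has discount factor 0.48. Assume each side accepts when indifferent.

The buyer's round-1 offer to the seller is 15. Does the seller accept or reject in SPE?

Accept

Work out the seller's continuation value if the offer is rejected.
Round 3 (the buyer proposes): the seller gets 4 if talks fail, so the buyer offers 4 and keeps 116.
Round 2 (the seller proposes): the buyer can get 116 next round, worth 0.81 × 116 = 93.96 now. The seller offers 93.96 and keeps 120 − 93.96 = 26.04.
So by rejecting in round 1, the seller gets 26.04 next round, worth 0.48 × 26.04 = 12.4992 now.
Offer 15 ≥ 12.4992, so the seller accepts.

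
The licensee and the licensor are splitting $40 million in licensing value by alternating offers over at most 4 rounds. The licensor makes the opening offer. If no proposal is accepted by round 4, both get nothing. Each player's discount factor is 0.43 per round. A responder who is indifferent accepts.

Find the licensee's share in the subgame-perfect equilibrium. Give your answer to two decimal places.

Round 4 (the licensee proposes): the licensor will accept anything ≥ 0, so the licensee offers 0 and keeps 40.
Round 3 (the licensor proposes): the licensee can get 40 next round, worth 0.43 × 40 = 17.2 now. The licensor offers 17.2 and keeps 40 − 17.2 = 22.8.
Round 2 (the licensee proposes): the licensor can get 22.8 next round, worth 0.43 × 22.8 = 9.804 now, so the licensee offers 9.804, keeping 30.196.
Round 1 (the licensor proposes): the licensee can get 30.196 next round, worth 0.43 × 30.196 = 12.98428 now. The licensor offers 12.98428 and keeps 40 − 12.98428 = 27.01572.

12.98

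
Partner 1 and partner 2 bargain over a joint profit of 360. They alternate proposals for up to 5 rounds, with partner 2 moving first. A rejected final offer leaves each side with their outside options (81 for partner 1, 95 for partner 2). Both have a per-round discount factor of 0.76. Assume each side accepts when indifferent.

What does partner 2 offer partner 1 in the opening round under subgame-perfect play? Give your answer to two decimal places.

130.61

Work backward from the last round.
Round 5 (partner 2 proposes): partner 1 gets 81 if talks fail, so partner 2 offers 81 and keeps 279.
Round 4 (partner 1 proposes): partner 2 can get 279 next round, worth 0.76 × 279 = 212.04 now, so partner 1 offers 212.04, keeping 147.96.
Round 3 (partner 2 proposes): partner 1 can get 147.96 next round, worth 0.76 × 147.96 = 112.4496 now; partner 2 offers that and keeps 247.5504.
Round 2 (partner 1 proposes): partner 2 can get 247.5504 next round, worth 0.76 × 247.5504 = 188.138304 now; partner 1 offers that and keeps 171.861696.
Round 1 (partner 2 proposes): partner 1 can get 171.861696 next round, worth 0.76 × 171.861696 = 130.61488896 now; partner 2 offers that and keeps 229.38511104.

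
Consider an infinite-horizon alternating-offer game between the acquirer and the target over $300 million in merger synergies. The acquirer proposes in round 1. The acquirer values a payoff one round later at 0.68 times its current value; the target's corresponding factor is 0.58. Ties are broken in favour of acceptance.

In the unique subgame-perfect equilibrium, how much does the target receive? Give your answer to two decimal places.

Let x be the acquirer's share when the acquirer proposes and y be the target's share when the target proposes.
The target accepts iff offered ≥ 0.58·y, so x = 300 − 0.58y. Symmetrically y = 300 − 0.68x.
Substituting: x = 300 − 0.58(300 − 0.68x), giving x(1 − 0.68·0.58) = 300(1 − 0.58).
So x = 300 × 0.42 / 0.6056 ≈ 208.0581, and the target receives 300 − x ≈ 91.9419.

91.94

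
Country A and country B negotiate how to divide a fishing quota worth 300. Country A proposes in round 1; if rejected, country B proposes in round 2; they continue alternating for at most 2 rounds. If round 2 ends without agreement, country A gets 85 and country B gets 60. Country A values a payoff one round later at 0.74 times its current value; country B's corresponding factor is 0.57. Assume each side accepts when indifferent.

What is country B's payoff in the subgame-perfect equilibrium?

122.55

Work backward from the last round.
Round 2 (country B proposes): country A gets 85 if talks fail, so country B offers 85 and keeps 215.
Round 1 (country A proposes): country B can get 215 next round, worth 0.57 × 215 = 122.55 now. Country A offers 122.55 and keeps 300 − 122.55 = 177.45.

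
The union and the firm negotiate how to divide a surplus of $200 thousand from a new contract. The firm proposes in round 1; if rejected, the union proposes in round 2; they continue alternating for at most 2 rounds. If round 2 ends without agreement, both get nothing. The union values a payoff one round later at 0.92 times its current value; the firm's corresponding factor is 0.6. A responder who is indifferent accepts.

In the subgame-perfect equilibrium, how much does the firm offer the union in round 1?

184

Round 2 (the union proposes): the firm will accept anything ≥ 0, so the union offers 0 and keeps 200.
Round 1 (the firm proposes): the union can get 200 next round, worth 0.92 × 200 = 184 now. The firm offers 184 and keeps 200 − 184 = 16.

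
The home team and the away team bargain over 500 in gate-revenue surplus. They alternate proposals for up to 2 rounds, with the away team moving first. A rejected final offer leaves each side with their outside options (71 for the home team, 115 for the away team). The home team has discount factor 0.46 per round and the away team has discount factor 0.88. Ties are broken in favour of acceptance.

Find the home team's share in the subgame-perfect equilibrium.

Solve by backward induction from round 2.
Round 2 (the home team proposes): the away team gets 115 if talks fail, so the home team offers 115 and keeps 385.
Round 1 (the away team proposes): the home team can get 385 next round, worth 0.46 × 385 = 177.1 now; the away team offers that and keeps 322.9.

177.1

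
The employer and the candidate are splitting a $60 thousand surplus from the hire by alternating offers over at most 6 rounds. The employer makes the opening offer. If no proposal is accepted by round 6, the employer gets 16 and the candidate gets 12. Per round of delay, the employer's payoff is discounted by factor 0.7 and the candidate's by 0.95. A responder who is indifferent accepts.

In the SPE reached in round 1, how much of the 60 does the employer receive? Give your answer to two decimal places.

13.04

Round 6 (the candidate proposes): the employer gets 16 if talks fail, so the candidate offers 16 and keeps 44.
Round 5 (the employer proposes): the candidate can get 44 next round, worth 0.95 × 44 = 41.8 now, so the employer offers 41.8, keeping 18.2.
Round 4 (the candidate proposes): the employer can get 18.2 next round, worth 0.7 × 18.2 = 12.74 now; the candidate offers that and keeps 47.26.
Round 3 (the employer proposes): the candidate can get 47.26 next round, worth 0.95 × 47.26 = 44.897 now. The employer offers 44.897 and keeps 60 − 44.897 = 15.103.
Round 2 (the candidate proposes): the employer can get 15.103 next round, worth 0.7 × 15.103 = 10.5721 now; the candidate offers that and keeps 49.4279.
Round 1 (the employer proposes): the candidate can get 49.4279 next round, worth 0.95 × 49.4279 = 46.956505 now, so the employer offers 46.956505, keeping 13.043495.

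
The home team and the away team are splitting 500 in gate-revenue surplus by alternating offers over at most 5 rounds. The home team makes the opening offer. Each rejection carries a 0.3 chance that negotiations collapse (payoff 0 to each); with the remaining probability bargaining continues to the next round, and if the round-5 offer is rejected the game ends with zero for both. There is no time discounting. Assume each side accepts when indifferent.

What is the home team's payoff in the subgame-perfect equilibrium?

By backward induction:
Round 5 (the home team proposes): rejection yields 0 for the away team; the home team offers 0 and keeps 500.
Round 4 (the away team proposes): rejecting gives the home team an expected 0.7 × 500 = 350; the away team offers that and keeps 150.
Round 3 (the home team proposes): rejecting gives the away team an expected 0.7 × 150 = 105, so the home team offers 105, keeping 395.
Round 2 (the away team proposes): rejecting gives the home team an expected 0.7 × 395 = 276.5, so the away team offers 276.5, keeping 223.5.
Round 1 (the home team proposes): rejecting gives the away team an expected 0.7 × 223.5 = 156.45, so the home team offers 156.45, keeping 343.55.

343.55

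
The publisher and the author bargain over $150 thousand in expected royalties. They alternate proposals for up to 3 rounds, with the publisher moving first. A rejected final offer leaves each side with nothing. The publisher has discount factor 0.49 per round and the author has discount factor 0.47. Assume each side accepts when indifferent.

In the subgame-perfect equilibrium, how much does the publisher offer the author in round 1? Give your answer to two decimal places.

Work backward from the last round.
Round 3 (the publisher proposes): the author will accept anything ≥ 0, so the publisher offers 0 and keeps 150.
Round 2 (the author proposes): the publisher can get 150 next round, worth 0.49 × 150 = 73.5 now. The author offers 73.5 and keeps 150 − 73.5 = 76.5.
Round 1 (the publisher proposes): the author can get 76.5 next round, worth 0.47 × 76.5 = 35.955 now; the publisher offers that and keeps 114.045.

35.96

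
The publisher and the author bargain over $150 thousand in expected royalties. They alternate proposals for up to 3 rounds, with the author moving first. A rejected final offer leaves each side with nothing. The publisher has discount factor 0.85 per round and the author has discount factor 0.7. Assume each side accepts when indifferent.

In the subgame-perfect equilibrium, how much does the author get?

111.75

Round 3 (the author proposes): rejection yields 0 for the publisher; the author offers 0 and keeps 150.
Round 2 (the publisher proposes): the author can get 150 next round, worth 0.7 × 150 = 105 now. The publisher offers 105 and keeps 150 − 105 = 45.
Round 1 (the author proposes): the publisher can get 45 next round, worth 0.85 × 45 = 38.25 now. The author offers 38.25 and keeps 150 − 38.25 = 111.75.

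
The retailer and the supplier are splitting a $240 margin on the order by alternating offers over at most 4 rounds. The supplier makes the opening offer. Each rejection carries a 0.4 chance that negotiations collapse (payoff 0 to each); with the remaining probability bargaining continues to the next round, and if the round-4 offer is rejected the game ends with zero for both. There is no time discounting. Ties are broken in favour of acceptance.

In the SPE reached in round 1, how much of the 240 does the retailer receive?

Round 4 (the retailer proposes): the supplier will accept anything ≥ 0, so the retailer offers 0 and keeps 240.
Round 3 (the supplier proposes): rejecting gives the retailer an expected 0.6 × 240 = 144; the supplier offers that and keeps 96.
Round 2 (the retailer proposes): rejecting gives the supplier an expected 0.6 × 96 = 57.6. The retailer offers 57.6 and keeps 240 − 57.6 = 182.4.
Round 1 (the supplier proposes): rejecting gives the retailer an expected 0.6 × 182.4 = 109.44; the supplier offers that and keeps 130.56.

109.44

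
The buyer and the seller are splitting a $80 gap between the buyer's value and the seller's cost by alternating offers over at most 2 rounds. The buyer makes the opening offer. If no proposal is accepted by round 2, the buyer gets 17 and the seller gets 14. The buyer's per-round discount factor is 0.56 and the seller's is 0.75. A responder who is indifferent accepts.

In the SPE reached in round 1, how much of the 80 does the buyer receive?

Round 2 (the seller proposes): the buyer gets 17 if talks fail, so the seller offers 17 and keeps 63.
Round 1 (the buyer proposes): the seller can get 63 next round, worth 0.75 × 63 = 47.25 now. The buyer offers 47.25 and keeps 80 − 47.25 = 32.75.

32.75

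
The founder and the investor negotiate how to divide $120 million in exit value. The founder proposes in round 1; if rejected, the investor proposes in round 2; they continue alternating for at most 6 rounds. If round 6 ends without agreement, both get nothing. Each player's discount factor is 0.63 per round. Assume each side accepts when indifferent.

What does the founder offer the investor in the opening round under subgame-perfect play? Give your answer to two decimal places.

Round 6 (the investor proposes): the founder will accept anything ≥ 0, so the investor offers 0 and keeps 120.
Round 5 (the founder proposes): the investor can get 120 next round, worth 0.63 × 120 = 75.6 now. The founder offers 75.6 and keeps 120 − 75.6 = 44.4.
Round 4 (the investor proposes): the founder can get 44.4 next round, worth 0.63 × 44.4 = 27.972 now, so the investor offers 27.972, keeping 92.028.
Round 3 (the founder proposes): the investor can get 92.028 next round, worth 0.63 × 92.028 = 57.97764 now; the founder offers that and keeps 62.02236.
Round 2 (the investor proposes): the founder can get 62.02236 next round, worth 0.63 × 62.02236 = 39.0740868 now. The investor offers 39.0740868 and keeps 120 − 39.0740868 = 80.9259132.
Round 1 (the founder proposes): the investor can get 80.9259132 next round, worth 0.63 × 80.9259132 = 50.983325316 now; the founder offers that and keeps 69.016674684.

50.98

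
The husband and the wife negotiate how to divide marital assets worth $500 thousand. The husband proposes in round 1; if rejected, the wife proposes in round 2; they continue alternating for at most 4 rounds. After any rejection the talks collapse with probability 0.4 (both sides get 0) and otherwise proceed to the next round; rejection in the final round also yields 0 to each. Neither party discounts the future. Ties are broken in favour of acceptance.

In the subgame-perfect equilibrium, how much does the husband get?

272

Round 4 (the wife proposes): the husband will accept anything ≥ 0, so the wife offers 0 and keeps 500.
Round 3 (the husband proposes): rejecting gives the wife an expected 0.6 × 500 = 300. The husband offers 300 and keeps 500 − 300 = 200.
Round 2 (the wife proposes): rejecting gives the husband an expected 0.6 × 200 = 120; the wife offers that and keeps 380.
Round 1 (the husband proposes): rejecting gives the wife an expected 0.6 × 380 = 228; the husband offers that and keeps 272.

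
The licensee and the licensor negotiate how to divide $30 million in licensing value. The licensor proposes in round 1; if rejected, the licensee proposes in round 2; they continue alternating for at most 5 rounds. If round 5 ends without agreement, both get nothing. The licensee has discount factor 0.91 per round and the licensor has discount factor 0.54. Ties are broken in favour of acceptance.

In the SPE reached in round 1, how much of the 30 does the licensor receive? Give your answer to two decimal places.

Round 5 (the licensor proposes): the licensee will accept anything ≥ 0, so the licensor offers 0 and keeps 30.
Round 4 (the licensee proposes): the licensor can get 30 next round, worth 0.54 × 30 = 16.2 now. The licensee offers 16.2 and keeps 30 − 16.2 = 13.8.
Round 3 (the licensor proposes): the licensee can get 13.8 next round, worth 0.91 × 13.8 = 12.558 now, so the licensor offers 12.558, keeping 17.442.
Round 2 (the licensee proposes): the licensor can get 17.442 next round, worth 0.54 × 17.442 = 9.41868 now; the licensee offers that and keeps 20.58132.
Round 1 (the licensor proposes): the licensee can get 20.58132 next round, worth 0.91 × 20.58132 = 18.7290012 now, so the licensor offers 18.7290012, keeping 11.2709988.

11.27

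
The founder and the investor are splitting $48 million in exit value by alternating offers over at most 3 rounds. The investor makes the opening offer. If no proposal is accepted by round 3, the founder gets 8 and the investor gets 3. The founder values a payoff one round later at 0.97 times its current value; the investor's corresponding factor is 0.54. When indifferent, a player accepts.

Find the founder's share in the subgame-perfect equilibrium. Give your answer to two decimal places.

25.61

By backward induction:
Round 3 (the investor proposes): the founder gets 8 if talks fail, so the investor offers 8 and keeps 40.
Round 2 (the founder proposes): the investor can get 40 next round, worth 0.54 × 40 = 21.6 now. The founder offers 21.6 and keeps 48 − 21.6 = 26.4.
Round 1 (the investor proposes): the founder can get 26.4 next round, worth 0.97 × 26.4 = 25.608 now. The investor offers 25.608 and keeps 48 − 25.608 = 22.392.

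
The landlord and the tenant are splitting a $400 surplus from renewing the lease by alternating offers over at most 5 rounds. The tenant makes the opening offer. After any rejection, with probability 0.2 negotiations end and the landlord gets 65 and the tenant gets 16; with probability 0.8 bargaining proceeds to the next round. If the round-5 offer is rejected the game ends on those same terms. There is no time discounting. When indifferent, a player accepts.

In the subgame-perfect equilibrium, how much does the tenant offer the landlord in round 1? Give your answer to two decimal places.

148.71

Round 5 (the tenant proposes): the landlord gets 65 if talks fail, so the tenant offers 65 and keeps 335.
Round 4 (the landlord proposes): rejecting gives the tenant an expected 0.8 × 335 + 0.2 × 16 = 271.2; the landlord offers that and keeps 128.8.
Round 3 (the tenant proposes): rejecting gives the landlord an expected 0.8 × 128.8 + 0.2 × 65 = 116.04; the tenant offers that and keeps 283.96.
Round 2 (the landlord proposes): rejecting gives the tenant an expected 0.8 × 283.96 + 0.2 × 16 = 230.368. The landlord offers 230.368 and keeps 400 − 230.368 = 169.632.
Round 1 (the tenant proposes): rejecting gives the landlord an expected 0.8 × 169.632 + 0.2 × 65 = 148.7056; the tenant offers that and keeps 251.2944.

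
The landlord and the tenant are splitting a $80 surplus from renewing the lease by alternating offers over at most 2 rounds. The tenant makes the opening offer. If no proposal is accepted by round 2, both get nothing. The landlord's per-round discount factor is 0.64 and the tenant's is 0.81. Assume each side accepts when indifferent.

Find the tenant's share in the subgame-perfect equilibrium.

28.8

Round 2 (the landlord proposes): rejection yields 0 for the tenant; the landlord offers 0 and keeps 80.
Round 1 (the tenant proposes): the landlord can get 80 next round, worth 0.64 × 80 = 51.2 now; the tenant offers that and keeps 28.8.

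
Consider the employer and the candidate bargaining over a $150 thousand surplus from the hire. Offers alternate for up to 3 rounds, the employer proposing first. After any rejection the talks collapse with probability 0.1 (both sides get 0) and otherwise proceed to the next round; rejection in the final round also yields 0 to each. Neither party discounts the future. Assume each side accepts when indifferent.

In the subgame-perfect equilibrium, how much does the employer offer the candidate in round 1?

13.5

By backward induction:
Round 3 (the employer proposes): the candidate will accept anything ≥ 0, so the employer offers 0 and keeps 150.
Round 2 (the candidate proposes): rejecting gives the employer an expected 0.9 × 150 = 135. The candidate offers 135 and keeps 150 − 135 = 15.
Round 1 (the employer proposes): rejecting gives the candidate an expected 0.9 × 15 = 13.5. The employer offers 13.5 and keeps 150 − 13.5 = 136.5.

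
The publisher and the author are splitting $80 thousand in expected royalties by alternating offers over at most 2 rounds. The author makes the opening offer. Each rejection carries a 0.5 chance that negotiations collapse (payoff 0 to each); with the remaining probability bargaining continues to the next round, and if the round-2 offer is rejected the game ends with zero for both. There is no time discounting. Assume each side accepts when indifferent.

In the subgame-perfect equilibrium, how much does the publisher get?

40

Round 2 (the publisher proposes): rejection yields 0 for the author; the publisher offers 0 and keeps 80.
Round 1 (the author proposes): rejecting gives the publisher an expected 0.5 × 80 = 40; the author offers that and keeps 40.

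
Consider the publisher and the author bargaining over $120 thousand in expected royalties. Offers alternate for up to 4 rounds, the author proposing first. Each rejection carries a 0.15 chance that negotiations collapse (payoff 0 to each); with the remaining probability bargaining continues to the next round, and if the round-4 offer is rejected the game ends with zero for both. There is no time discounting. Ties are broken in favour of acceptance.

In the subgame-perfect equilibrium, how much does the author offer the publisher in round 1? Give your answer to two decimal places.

Round 4 (the publisher proposes): the author will accept anything ≥ 0, so the publisher offers 0 and keeps 120.
Round 3 (the author proposes): rejecting gives the publisher an expected 0.85 × 120 = 102, so the author offers 102, keeping 18.
Round 2 (the publisher proposes): rejecting gives the author an expected 0.85 × 18 = 15.3, so the publisher offers 15.3, keeping 104.7.
Round 1 (the author proposes): rejecting gives the publisher an expected 0.85 × 104.7 = 88.995. The author offers 88.995 and keeps 120 − 88.995 = 31.005.

89.00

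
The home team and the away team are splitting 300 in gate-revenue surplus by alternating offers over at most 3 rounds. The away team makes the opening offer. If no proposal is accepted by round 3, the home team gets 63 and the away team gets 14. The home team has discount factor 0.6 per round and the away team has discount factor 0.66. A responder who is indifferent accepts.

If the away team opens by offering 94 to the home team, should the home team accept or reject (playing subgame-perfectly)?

Accept

Round 3 (the away team proposes): the home team gets 63 if talks fail, so the away team offers 63 and keeps 237.
Round 2 (the home team proposes): the away team can get 237 next round, worth 0.66 × 237 = 156.42 now, so the home team offers 156.42, keeping 143.58.
So by rejecting in round 1, the home team gets 143.58 next round, worth 0.6 × 143.58 = 86.148 now.
Offer 94 ≥ 86.148, so the home team accepts.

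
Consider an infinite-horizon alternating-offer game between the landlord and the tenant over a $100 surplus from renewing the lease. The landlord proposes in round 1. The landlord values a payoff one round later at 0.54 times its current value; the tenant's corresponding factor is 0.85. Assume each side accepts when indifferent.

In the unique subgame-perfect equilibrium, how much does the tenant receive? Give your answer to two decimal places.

When the landlord proposes, the tenant accepts any offer worth at least 0.85 times what the tenant would get by proposing next round; and vice versa.
This gives x = 100 − 0.85y and y = 100 − 0.54x, where x and y are each side's share when it proposes.
Hence (1 − 0.85·0.54)x = 100(1 − 0.85), i.e. 0.541·x = 15.
x ≈ 27.7264; the tenant's share is 100 − x ≈ 72.2736.

72.27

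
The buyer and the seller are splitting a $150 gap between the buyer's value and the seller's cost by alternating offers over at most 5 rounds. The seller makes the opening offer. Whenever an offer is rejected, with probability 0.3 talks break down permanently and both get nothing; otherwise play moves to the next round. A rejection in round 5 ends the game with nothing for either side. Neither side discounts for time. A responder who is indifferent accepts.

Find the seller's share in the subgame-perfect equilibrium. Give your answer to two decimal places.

By backward induction:
Round 5 (the seller proposes): the buyer will accept anything ≥ 0, so the seller offers 0 and keeps 150.
Round 4 (the buyer proposes): rejecting gives the seller an expected 0.7 × 150 = 105. The buyer offers 105 and keeps 150 − 105 = 45.
Round 3 (the seller proposes): rejecting gives the buyer an expected 0.7 × 45 = 31.5, so the seller offers 31.5, keeping 118.5.
Round 2 (the buyer proposes): rejecting gives the seller an expected 0.7 × 118.5 = 82.95. The buyer offers 82.95 and keeps 150 − 82.95 = 67.05.
Round 1 (the seller proposes): rejecting gives the buyer an expected 0.7 × 67.05 = 46.935; the seller offers that and keeps 103.065.

103.07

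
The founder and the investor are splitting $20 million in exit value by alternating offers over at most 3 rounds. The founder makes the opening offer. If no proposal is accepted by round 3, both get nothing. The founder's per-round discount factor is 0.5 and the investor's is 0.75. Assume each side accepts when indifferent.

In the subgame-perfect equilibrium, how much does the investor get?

7.5

Round 3 (the founder proposes): rejection yields 0 for the investor; the founder offers 0 and keeps 20.
Round 2 (the investor proposes): the founder can get 20 next round, worth 0.5 × 20 = 10 now, so the investor offers 10, keeping 10.
Round 1 (the founder proposes): the investor can get 10 next round, worth 0.75 × 10 = 7.5 now; the founder offers that and keeps 12.5.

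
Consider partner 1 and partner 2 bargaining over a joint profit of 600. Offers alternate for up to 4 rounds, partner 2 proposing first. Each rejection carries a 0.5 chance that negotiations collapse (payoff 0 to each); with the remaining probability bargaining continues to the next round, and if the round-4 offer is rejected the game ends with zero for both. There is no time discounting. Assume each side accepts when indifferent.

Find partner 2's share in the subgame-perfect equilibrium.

By backward induction:
Round 4 (partner 1 proposes): rejection yields 0 for partner 2; partner 1 offers 0 and keeps 600.
Round 3 (partner 2 proposes): rejecting gives partner 1 an expected 0.5 × 600 = 300; partner 2 offers that and keeps 300.
Round 2 (partner 1 proposes): rejecting gives partner 2 an expected 0.5 × 300 = 150. Partner 1 offers 150 and keeps 600 − 150 = 450.
Round 1 (partner 2 proposes): rejecting gives partner 1 an expected 0.5 × 450 = 225, so partner 2 offers 225, keeping 375.

375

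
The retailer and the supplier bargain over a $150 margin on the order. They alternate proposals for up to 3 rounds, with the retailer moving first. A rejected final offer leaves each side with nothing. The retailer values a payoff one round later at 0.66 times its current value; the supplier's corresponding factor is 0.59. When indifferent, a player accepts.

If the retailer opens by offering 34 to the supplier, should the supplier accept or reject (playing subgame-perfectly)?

Accept

Round 3 (the retailer proposes): rejection yields 0 for the supplier; the retailer offers 0 and keeps 150.
Round 2 (the supplier proposes): the retailer can get 150 next round, worth 0.66 × 150 = 99 now; the supplier offers that and keeps 51.
So by rejecting in round 1, the supplier gets 51 next round, worth 0.59 × 51 = 30.09 now.
Offer 34 ≥ 30.09, so the supplier accepts.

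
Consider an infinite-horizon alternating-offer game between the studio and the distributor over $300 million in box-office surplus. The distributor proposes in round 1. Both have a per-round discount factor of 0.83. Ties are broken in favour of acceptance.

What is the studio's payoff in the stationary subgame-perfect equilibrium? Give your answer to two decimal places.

136.07

In a stationary SPE each proposer offers the other exactly their discounted continuation value.
If the distributor keeps x when proposing and the studio keeps y when proposing, then x = 300 − 0.83y and y = 300 − 0.83x.
Solving: x = 300(1 − 0.83) / (1 − 0.83·0.83) = 51 / 0.3111 ≈ 163.9344.
The studio gets 300 − 163.9344 ≈ 136.0656.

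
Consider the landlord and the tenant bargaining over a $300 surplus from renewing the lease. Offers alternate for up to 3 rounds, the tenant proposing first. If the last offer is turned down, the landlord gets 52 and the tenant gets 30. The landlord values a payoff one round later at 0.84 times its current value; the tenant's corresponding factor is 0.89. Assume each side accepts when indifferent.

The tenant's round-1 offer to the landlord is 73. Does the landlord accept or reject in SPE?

Accept

Round 3 (the tenant proposes): the landlord gets 52 if talks fail, so the tenant offers 52 and keeps 248.
Round 2 (the landlord proposes): the tenant can get 248 next round, worth 0.89 × 248 = 220.72 now, so the landlord offers 220.72, keeping 79.28.
So by rejecting in round 1, the landlord gets 79.28 next round, worth 0.84 × 79.28 = 66.5952 now.
Offer 73 ≥ 66.5952, so the landlord accepts.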